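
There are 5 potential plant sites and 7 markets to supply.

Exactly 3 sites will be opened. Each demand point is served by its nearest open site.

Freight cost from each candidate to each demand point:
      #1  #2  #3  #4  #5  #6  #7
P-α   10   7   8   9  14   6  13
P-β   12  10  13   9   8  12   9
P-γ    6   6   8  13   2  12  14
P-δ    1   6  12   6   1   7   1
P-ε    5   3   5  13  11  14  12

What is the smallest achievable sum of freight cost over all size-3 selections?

Open {P-α, P-δ, P-ε}.
  #1→P-δ 1, #2→P-ε 3, #3→P-ε 5, #4→P-δ 6, #5→P-δ 1, #6→P-α 6, #7→P-δ 1  ⇒ total 23.
Compare {P-β, P-δ, P-ε}: total 24.
Compare {P-γ, P-δ, P-ε}: total 24.
No size-3 selection does better; minimum is 23.

23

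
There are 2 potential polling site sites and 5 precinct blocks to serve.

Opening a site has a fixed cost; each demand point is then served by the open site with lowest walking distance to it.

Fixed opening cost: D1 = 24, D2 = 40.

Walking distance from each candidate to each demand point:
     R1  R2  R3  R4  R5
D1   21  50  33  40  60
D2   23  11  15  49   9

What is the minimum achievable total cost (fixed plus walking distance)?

147

Open {D2}: assign each demand point to its cheapest open site.
  R1→D2 23, R2→D2 11, R3→D2 15, R4→D2 49, R5→D2 9
  walking distance 107, fixed 40 → total 147.
Compare {D1, D2}: walking distance 96 + fixed 64 = 160.
Compare {D1}: walking distance 204 + fixed 24 = 228.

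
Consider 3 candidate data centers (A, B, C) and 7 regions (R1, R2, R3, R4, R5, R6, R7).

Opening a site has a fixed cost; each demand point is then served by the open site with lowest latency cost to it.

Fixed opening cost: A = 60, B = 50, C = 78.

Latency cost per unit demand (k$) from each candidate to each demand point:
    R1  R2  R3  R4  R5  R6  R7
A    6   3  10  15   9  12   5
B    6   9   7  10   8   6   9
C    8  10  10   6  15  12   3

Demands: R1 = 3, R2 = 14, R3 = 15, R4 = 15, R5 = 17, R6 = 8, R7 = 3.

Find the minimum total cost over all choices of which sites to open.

624

Open {A, B}: assign each demand point to its cheapest open site.
  R1→A 3×6=18, R2→A 14×3=42, R3→B 15×7=105, R4→B 15×10=150, R5→B 17×8=136, R6→B 8×6=48, R7→A 3×5=15
  latency cost 514, fixed 110 → total 624.
Compare {A, B, C}: latency cost 448 + fixed 188 = 636.
Compare {B}: latency cost 610 + fixed 50 = 660.
Compare {B, C}: latency cost 532 + fixed 128 = 660.
All other subsets cost ≥ 636. Minimum total cost: 624.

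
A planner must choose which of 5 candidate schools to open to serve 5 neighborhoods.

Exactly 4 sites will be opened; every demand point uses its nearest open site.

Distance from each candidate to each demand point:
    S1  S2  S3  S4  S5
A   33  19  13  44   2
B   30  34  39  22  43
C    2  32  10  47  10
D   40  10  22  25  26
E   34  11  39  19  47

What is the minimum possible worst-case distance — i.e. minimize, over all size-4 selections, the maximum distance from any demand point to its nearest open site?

19

Open {A, B, C, E}.
  Farthest demand point is S4 at distance 19 (to E); all others are ≤ 19.
With {A, C, D, E} the worst case is 19.
With {B, C, D, E} the worst case is 19.
No size-4 selection achieves below 19.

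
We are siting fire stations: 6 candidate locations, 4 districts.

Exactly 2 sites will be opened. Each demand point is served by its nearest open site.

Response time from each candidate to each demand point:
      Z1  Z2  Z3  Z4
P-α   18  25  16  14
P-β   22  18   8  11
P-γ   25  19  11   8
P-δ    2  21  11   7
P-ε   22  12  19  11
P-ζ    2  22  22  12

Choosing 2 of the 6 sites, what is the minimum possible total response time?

Open {P-δ, P-ε}.
  Z1→P-δ 2, Z2→P-ε 12, Z3→P-δ 11, Z4→P-δ 7  ⇒ total 32.
Compare {P-β, P-δ}: total 35.
Compare {P-β, P-ζ}: total 39.
No size-2 selection does better; minimum is 32.

32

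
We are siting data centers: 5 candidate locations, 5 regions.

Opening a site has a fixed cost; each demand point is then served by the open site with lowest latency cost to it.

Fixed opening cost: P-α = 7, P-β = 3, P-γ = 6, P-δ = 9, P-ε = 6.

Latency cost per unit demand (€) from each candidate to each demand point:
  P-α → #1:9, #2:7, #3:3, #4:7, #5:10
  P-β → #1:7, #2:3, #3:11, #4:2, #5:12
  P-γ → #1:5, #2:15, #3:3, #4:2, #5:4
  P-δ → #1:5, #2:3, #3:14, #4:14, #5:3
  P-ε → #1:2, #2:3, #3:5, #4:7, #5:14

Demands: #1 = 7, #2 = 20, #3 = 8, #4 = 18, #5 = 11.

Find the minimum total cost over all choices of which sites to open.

188

Open {P-γ, P-δ, P-ε}: assign each demand point to its cheapest open site.
  #1→P-ε 7×2=14, #2→P-δ 20×3=60, #3→P-γ 8×3=24, #4→P-γ 18×2=36, #5→P-δ 11×3=33
  latency cost 167, fixed 21 → total 188.
Compare {P-γ, P-ε}: latency cost 178 + fixed 12 = 190.
Compare {P-β, P-γ, P-δ, P-ε}: latency cost 167 + fixed 24 = 191.
Compare {P-α, P-β, P-δ, P-ε}: latency cost 167 + fixed 25 = 192.
All other subsets cost ≥ 190. Minimum total cost: 188.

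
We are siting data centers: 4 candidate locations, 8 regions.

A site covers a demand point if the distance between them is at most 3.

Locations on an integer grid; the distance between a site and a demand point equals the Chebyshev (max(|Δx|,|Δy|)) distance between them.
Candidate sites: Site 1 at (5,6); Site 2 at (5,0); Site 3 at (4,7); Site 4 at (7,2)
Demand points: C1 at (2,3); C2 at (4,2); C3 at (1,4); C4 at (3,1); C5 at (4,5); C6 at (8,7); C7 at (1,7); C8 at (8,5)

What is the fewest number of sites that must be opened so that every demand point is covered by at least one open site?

3

Coverage sets (demand points within 3 of each site):
  Site 1: {C1, C5, C6, C8}
  Site 2: {C1, C2, C4}
  Site 3: {C3, C5, C7}
  Site 4: {C2, C5, C8}
No 2 sites suffice: every size-2 union leaves at least one demand point uncovered.
But {Site 1, Site 2, Site 3} covers everything, so the minimum is 3.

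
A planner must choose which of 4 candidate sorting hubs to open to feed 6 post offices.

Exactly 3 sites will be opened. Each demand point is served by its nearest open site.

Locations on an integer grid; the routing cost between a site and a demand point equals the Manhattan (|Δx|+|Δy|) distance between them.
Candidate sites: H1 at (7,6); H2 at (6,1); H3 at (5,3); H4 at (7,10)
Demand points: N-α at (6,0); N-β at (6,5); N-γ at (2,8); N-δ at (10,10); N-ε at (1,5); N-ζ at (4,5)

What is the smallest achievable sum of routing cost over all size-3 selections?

23

Open {H2, H3, H4}.
  N-α→H2 1, N-β→H3 3, N-γ→H4 7, N-δ→H4 3, N-ε→H3 6, N-ζ→H3 3  ⇒ total 23.
Compare {H1, H2, H4}: total 24.
Compare {H1, H3, H4}: total 25.
No size-3 selection does better; minimum is 23.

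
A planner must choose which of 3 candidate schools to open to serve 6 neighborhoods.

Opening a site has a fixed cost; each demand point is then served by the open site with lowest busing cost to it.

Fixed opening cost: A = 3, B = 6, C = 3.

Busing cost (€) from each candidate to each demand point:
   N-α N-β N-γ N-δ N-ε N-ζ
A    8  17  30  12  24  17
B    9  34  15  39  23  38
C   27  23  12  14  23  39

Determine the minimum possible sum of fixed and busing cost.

95

Open {A, C}: assign each demand point to its cheapest open site.
  N-α→A 8, N-β→A 17, N-γ→C 12, N-δ→A 12, N-ε→C 23, N-ζ→A 17
  busing cost 89, fixed 6 → total 95.
Compare {A, B}: busing cost 92 + fixed 9 = 101.
Compare {A, B, C}: busing cost 89 + fixed 12 = 101.
Compare {A}: busing cost 108 + fixed 3 = 111.
All other subsets cost ≥ 101. Minimum total cost: 95.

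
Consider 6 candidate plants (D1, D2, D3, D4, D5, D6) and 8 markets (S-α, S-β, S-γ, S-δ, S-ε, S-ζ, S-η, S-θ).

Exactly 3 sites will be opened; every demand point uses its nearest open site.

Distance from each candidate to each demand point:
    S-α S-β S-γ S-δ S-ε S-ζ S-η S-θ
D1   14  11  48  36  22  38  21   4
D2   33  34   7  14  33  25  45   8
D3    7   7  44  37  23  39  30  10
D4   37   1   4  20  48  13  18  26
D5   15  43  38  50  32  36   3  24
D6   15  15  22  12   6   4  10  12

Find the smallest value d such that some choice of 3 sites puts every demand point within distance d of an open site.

12

Open {D2, D3, D6}.
  Farthest demand point is S-δ at distance 12 (to D6); all others are ≤ 12.
With {D3, D4, D6} the worst case is 12.
With {D1, D2, D6} the worst case is 14.
No size-3 selection achieves below 12.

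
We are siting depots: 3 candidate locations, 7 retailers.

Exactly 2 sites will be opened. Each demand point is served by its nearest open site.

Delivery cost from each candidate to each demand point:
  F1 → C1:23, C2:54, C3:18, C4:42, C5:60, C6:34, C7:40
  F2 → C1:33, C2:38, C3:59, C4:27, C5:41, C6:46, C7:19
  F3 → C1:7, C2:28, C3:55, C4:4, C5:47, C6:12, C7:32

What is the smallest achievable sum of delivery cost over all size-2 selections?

148

Open {F1, F3}.
  C1→F3 7, C2→F3 28, C3→F1 18, C4→F3 4, C5→F3 47, C6→F3 12, C7→F3 32  ⇒ total 148.
Compare {F2, F3}: total 166.
Compare {F1, F2}: total 200.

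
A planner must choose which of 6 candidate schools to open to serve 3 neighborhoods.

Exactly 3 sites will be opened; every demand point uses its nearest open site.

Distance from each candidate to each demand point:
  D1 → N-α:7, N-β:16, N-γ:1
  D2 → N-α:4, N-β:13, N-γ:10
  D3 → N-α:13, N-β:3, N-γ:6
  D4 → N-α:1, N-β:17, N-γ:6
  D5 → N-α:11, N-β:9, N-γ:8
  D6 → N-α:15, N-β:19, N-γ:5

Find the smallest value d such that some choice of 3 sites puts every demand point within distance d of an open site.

3

Open {D1, D3, D4}.
  Farthest demand point is N-β at distance 3 (to D3); all others are ≤ 3.
With {D1, D2, D3} the worst case is 4.
With {D2, D3, D6} the worst case is 5.
No size-3 selection achieves below 3.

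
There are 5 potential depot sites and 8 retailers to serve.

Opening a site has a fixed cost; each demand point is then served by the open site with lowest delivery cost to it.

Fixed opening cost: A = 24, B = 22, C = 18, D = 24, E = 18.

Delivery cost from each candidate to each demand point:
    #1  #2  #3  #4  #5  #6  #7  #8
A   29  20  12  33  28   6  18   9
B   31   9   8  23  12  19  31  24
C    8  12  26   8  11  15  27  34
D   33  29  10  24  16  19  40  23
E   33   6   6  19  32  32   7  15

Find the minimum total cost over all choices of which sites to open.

Open {C, E}: assign each demand point to its cheapest open site.
  #1→C 8, #2→E 6, #3→E 6, #4→C 8, #5→C 11, #6→C 15, #7→E 7, #8→E 15
  delivery cost 76, fixed 36 → total 112.
Compare {A, C, E}: delivery cost 61 + fixed 60 = 121.
Compare {A, C}: delivery cost 84 + fixed 42 = 126.
Compare {B, C, E}: delivery cost 76 + fixed 58 = 134.
All other subsets cost ≥ 121. Minimum total cost: 112.

112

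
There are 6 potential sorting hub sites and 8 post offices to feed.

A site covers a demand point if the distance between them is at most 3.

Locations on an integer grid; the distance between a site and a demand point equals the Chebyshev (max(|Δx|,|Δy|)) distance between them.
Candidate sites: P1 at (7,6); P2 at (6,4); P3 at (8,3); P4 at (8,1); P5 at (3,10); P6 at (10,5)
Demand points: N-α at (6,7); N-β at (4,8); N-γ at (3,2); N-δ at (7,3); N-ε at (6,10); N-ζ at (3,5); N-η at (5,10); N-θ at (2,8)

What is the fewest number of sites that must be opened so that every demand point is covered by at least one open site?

2

Coverage sets (demand points within 3 of each site):
  P1: {N-α, N-β, N-δ}
  P2: {N-α, N-γ, N-δ, N-ζ}
  P3: {N-δ}
  P4: {N-δ}
  P5: {N-α, N-β, N-ε, N-η, N-θ}
  P6: {N-δ}
No single site covers all 8 demand points.
But {P2, P5} covers everything, so the minimum is 2.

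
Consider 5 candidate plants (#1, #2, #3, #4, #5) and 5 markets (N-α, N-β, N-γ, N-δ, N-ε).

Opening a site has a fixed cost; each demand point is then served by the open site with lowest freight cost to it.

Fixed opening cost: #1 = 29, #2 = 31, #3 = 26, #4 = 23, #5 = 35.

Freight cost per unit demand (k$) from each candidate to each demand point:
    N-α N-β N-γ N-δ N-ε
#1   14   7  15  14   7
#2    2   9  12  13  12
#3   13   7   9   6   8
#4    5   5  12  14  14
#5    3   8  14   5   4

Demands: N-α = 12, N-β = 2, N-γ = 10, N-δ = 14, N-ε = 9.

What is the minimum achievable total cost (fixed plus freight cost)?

307

Open {#3, #5}: assign each demand point to its cheapest open site.
  N-α→#5 12×3=36, N-β→#3 2×7=14, N-γ→#3 10×9=90, N-δ→#5 14×5=70, N-ε→#5 9×4=36
  freight cost 246, fixed 61 → total 307.
Compare {#2, #3, #5}: freight cost 234 + fixed 92 = 326.
Compare {#3, #4, #5}: freight cost 242 + fixed 84 = 326.
Compare {#4, #5}: freight cost 272 + fixed 58 = 330.
All other subsets cost ≥ 326. Minimum total cost: 307.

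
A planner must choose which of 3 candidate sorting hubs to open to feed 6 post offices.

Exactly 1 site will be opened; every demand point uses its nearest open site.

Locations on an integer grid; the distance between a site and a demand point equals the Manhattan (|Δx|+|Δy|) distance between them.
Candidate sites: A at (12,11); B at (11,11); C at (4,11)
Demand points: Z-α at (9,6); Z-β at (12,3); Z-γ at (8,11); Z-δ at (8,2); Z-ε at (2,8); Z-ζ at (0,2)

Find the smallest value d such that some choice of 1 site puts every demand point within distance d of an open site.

16

Open {C}.
  Farthest demand point is Z-β at distance 16 (to C); all others are ≤ 16.
With {B} the worst case is 20.
With {A} the worst case is 21.
No size-1 selection achieves below 16.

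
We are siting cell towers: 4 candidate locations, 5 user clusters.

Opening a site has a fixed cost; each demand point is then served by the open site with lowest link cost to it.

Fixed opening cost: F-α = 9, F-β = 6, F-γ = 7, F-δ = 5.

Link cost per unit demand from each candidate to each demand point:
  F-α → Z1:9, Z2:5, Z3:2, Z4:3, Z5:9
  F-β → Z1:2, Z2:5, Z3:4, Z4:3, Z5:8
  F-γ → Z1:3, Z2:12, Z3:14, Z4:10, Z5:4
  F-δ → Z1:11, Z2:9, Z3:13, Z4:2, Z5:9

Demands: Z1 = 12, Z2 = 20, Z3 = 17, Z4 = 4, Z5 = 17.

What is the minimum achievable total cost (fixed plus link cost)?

260

Open {F-α, F-β, F-γ}: assign each demand point to its cheapest open site.
  Z1→F-β 12×2=24, Z2→F-α 20×5=100, Z3→F-α 17×2=34, Z4→F-α 4×3=12, Z5→F-γ 17×4=68
  link cost 238, fixed 22 → total 260.
Compare {F-α, F-β, F-γ, F-δ}: link cost 234 + fixed 27 = 261.
Compare {F-α, F-γ}: link cost 250 + fixed 16 = 266.
Compare {F-α, F-γ, F-δ}: link cost 246 + fixed 21 = 267.
All other subsets cost ≥ 261. Minimum total cost: 260.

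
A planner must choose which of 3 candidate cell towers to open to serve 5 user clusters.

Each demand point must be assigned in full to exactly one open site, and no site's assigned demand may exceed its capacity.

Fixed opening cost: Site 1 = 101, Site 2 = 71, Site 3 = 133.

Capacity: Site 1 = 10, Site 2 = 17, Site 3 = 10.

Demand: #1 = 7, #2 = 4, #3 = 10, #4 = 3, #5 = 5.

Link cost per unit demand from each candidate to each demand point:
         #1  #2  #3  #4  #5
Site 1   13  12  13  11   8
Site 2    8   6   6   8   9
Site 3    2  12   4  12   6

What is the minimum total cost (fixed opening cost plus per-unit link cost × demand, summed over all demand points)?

467

Open {Site 1, Site 2, Site 3}; cheapest assignment that respects the capacities:
  Site 1 (cap 10, load 5): #5 — cost 5×8 = 40
  Site 2 (cap 17, load 17): #2, #3, #4 — cost 4×6 + 10×6 + 3×8 = 108
  Site 3 (cap 10, load 7): #1 — cost 7×2 = 14
  Shipping 162, fixed 305 → total 467.
  Any other capacity-feasible assignment to {Site 1, Site 2, Site 3} ships for at least 162.
Total demand is 29 and no other set of sites has combined capacity ≥ 29, so {Site 1, Site 2, Site 3} is the only feasible choice of open sites. Minimum: 467.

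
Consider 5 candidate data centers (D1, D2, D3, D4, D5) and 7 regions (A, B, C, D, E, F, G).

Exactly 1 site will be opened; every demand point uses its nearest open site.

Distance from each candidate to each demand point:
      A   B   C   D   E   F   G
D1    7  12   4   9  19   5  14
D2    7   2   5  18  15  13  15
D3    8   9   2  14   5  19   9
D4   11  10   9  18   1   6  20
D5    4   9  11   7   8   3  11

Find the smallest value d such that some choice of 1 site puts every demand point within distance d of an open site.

11

Open {D5}.
  Farthest demand point is C at distance 11 (to D5); all others are ≤ 11.
With {D2} the worst case is 18.
With {D1} the worst case is 19.
No size-1 selection achieves below 11.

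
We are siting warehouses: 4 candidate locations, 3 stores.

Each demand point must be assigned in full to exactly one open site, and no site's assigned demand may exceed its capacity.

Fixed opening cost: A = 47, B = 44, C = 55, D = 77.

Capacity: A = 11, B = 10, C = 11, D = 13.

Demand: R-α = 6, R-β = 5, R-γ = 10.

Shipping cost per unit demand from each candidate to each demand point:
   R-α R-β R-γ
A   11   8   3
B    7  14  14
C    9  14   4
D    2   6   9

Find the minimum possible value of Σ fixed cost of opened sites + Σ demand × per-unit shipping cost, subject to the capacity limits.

Open {A, D}; cheapest assignment that respects the capacities:
  A (cap 11, load 10): R-γ — cost 10×3 = 30
  D (cap 13, load 11): R-α, R-β — cost 6×2 + 5×6 = 42
  Shipping 72, fixed 124 → total 196.
  Any other capacity-feasible assignment to {A, D} ships for at least 72.
Compare {C, D}: its best feasible assignment gives total 214.
Compare {A, B, D}: its best feasible assignment gives total 240.
Every other set of open sites that can feasibly serve all demand totals ≥ 214 even under its best assignment. Minimum: 196.

196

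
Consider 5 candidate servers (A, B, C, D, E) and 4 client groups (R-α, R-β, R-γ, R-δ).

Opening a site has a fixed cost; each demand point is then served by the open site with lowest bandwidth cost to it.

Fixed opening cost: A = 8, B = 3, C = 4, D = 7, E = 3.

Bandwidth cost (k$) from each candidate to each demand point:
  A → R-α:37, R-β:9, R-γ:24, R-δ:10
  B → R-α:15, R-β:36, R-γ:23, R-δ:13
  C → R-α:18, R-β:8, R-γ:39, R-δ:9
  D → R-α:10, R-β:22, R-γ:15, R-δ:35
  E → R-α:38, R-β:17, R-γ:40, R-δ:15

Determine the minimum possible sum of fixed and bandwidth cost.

Open {C, D}: assign each demand point to its cheapest open site.
  R-α→D 10, R-β→C 8, R-γ→D 15, R-δ→C 9
  bandwidth cost 42, fixed 11 → total 53.
Compare {B, C, D}: bandwidth cost 42 + fixed 14 = 56.
Compare {C, D, E}: bandwidth cost 42 + fixed 14 = 56.
Compare {A, D}: bandwidth cost 44 + fixed 15 = 59.
All other subsets cost ≥ 56. Minimum total cost: 53.

53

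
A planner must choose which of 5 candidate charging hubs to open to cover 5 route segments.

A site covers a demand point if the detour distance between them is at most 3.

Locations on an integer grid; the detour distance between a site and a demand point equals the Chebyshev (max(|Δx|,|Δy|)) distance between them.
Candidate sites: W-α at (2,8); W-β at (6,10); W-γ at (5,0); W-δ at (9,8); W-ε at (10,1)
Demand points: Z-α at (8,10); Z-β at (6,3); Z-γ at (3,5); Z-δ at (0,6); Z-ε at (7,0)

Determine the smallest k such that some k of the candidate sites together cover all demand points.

Coverage sets (demand points within 3 of each site):
  W-α: {Z-γ, Z-δ}
  W-β: {Z-α}
  W-γ: {Z-β, Z-ε}
  W-δ: {Z-α}
  W-ε: {Z-ε}
No 2 sites suffice: every size-2 union leaves at least one demand point uncovered.
But {W-α, W-β, W-γ} covers everything, so the minimum is 3.

3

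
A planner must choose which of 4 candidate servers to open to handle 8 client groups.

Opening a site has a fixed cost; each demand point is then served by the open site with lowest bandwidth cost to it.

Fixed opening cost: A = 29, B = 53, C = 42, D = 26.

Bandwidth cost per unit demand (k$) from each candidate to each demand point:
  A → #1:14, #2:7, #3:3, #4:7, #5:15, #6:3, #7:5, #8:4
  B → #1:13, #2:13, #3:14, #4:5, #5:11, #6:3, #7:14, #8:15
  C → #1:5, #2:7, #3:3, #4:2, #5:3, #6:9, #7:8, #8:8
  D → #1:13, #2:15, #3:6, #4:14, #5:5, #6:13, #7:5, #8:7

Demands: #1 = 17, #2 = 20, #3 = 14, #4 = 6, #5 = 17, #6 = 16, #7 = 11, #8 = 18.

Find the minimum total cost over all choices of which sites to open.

576

Open {A, C}: assign each demand point to its cheapest open site.
  #1→C 17×5=85, #2→A 20×7=140, #3→A 14×3=42, #4→C 6×2=12, #5→C 17×3=51, #6→A 16×3=48, #7→A 11×5=55, #8→A 18×4=72
  bandwidth cost 505, fixed 71 → total 576.
Compare {A, C, D}: bandwidth cost 505 + fixed 97 = 602.
Compare {A, B, C}: bandwidth cost 505 + fixed 124 = 629.
Compare {A, B, C, D}: bandwidth cost 505 + fixed 150 = 655.
All other subsets cost ≥ 602. Minimum total cost: 576.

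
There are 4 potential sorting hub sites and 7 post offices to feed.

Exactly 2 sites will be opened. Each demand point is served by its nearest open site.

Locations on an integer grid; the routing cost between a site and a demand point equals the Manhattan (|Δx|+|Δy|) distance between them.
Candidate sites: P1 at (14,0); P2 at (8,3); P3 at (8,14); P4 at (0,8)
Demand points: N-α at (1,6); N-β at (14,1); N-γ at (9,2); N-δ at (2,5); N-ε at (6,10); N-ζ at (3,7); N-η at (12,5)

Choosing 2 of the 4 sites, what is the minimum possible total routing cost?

35

Open {P1, P4}.
  N-α→P4 3, N-β→P1 1, N-γ→P1 7, N-δ→P4 5, N-ε→P4 8, N-ζ→P4 4, N-η→P1 7  ⇒ total 35.
Compare {P2, P4}: total 36.
Compare {P1, P2}: total 45.
No size-2 selection does better; minimum is 35.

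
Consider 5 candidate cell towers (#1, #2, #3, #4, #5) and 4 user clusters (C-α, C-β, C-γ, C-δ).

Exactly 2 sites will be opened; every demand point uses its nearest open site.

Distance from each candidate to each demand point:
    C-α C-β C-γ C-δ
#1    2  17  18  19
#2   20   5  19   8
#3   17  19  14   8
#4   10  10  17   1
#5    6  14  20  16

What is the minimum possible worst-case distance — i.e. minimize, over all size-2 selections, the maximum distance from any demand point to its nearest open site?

14

Open {#3, #4}.
  Farthest demand point is C-γ at distance 14 (to #3); all others are ≤ 14.
With {#3, #5} the worst case is 14.
With {#1, #3} the worst case is 17.
No size-2 selection achieves below 14.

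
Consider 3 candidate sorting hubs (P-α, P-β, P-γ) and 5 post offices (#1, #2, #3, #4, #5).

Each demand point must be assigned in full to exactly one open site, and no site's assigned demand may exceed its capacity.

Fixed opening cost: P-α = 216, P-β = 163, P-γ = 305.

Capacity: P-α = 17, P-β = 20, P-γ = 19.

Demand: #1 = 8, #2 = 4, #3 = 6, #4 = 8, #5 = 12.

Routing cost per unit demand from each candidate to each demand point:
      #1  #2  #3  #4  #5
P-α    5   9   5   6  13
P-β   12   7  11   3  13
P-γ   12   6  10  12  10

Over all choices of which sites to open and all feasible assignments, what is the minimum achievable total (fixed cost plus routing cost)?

796

Open {P-β, P-γ}; cheapest assignment that respects the capacities:
  P-β (cap 20, load 20): #1, #2, #4 — cost 8×12 + 4×7 + 8×3 = 148
  P-γ (cap 19, load 18): #3, #5 — cost 6×10 + 12×10 = 180
  Shipping 328, fixed 468 → total 796.
  Any other capacity-feasible assignment to {P-β, P-γ} ships for at least 328.
Compare {P-α, P-β, P-γ}: its best feasible assignment gives total 922.
Every other set of open sites that can feasibly serve all demand totals ≥ 922 even under its best assignment. Minimum: 796.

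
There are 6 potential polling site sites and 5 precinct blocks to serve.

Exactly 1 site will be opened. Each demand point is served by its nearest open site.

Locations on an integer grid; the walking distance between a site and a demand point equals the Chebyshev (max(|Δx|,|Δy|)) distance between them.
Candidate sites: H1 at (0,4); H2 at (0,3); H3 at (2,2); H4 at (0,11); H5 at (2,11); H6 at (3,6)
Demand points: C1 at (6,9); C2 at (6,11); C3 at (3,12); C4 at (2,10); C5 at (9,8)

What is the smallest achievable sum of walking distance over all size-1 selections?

17

Open {H5}.
  C1→H5 4, C2→H5 4, C3→H5 1, C4→H5 1, C5→H5 7  ⇒ total 17.
Compare {H6}: total 24.
Compare {H4}: total 26.
No size-1 selection does better; minimum is 17.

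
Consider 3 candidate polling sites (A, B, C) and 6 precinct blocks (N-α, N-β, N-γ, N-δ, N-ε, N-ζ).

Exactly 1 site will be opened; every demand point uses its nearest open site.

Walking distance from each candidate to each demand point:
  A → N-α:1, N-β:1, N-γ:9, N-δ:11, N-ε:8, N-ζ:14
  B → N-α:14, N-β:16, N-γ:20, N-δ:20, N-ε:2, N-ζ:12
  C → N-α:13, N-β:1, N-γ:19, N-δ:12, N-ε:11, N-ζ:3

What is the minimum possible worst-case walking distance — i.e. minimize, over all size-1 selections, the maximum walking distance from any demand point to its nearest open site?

Open {A}.
  Farthest demand point is N-ζ at walking distance 14 (to A); all others are ≤ 14.
With {C} the worst case is 19.
With {B} the worst case is 20.
No size-1 selection achieves below 14.

14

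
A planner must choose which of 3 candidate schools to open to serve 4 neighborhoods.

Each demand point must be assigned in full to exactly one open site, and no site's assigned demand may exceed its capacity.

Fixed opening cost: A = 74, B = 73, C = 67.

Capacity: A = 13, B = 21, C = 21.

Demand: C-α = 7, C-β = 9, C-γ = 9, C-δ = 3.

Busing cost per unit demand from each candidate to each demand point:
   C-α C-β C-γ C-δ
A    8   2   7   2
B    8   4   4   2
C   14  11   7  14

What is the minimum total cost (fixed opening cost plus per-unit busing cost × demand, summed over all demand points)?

263

Open {A, B}; cheapest assignment that respects the capacities:
  A (cap 13, load 12): C-β, C-δ — cost 9×2 + 3×2 = 24
  B (cap 21, load 16): C-α, C-γ — cost 7×8 + 9×4 = 92
  Shipping 116, fixed 147 → total 263.
  Any other capacity-feasible assignment to {A, B} ships for at least 116.
Compare {B, C}: its best feasible assignment gives total 301.
Compare {A, C}: its best feasible assignment gives total 326.
Every other set of open sites that can feasibly serve all demand totals ≥ 301 even under its best assignment. Minimum: 263.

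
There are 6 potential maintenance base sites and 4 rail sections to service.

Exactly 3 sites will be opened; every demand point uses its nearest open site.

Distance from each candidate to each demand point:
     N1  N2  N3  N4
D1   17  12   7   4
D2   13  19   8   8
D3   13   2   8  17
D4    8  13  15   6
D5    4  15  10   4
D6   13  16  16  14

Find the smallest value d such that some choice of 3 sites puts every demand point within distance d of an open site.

7

Open {D1, D3, D5}.
  Farthest demand point is N3 at distance 7 (to D1); all others are ≤ 7.
With {D1, D3, D4} the worst case is 8.
With {D2, D3, D4} the worst case is 8.
No size-3 selection achieves below 7.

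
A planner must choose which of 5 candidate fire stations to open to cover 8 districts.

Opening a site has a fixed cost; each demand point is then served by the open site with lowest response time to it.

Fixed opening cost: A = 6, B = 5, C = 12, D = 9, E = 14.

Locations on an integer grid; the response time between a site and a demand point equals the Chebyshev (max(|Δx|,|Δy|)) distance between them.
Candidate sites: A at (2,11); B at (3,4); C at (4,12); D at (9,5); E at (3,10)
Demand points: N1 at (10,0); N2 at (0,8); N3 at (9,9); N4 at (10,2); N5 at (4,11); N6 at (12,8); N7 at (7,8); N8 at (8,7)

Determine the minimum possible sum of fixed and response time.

40

Open {A, D}: assign each demand point to its cheapest open site.
  N1→D 5, N2→A 3, N3→D 4, N4→D 3, N5→A 2, N6→D 3, N7→D 3, N8→D 2
  response time 25, fixed 15 → total 40.
Compare {D}: response time 35 + fixed 9 = 44.
Compare {B, D}: response time 30 + fixed 14 = 44.
Compare {A, B, D}: response time 25 + fixed 20 = 45.
All other subsets cost ≥ 44. Minimum total cost: 40.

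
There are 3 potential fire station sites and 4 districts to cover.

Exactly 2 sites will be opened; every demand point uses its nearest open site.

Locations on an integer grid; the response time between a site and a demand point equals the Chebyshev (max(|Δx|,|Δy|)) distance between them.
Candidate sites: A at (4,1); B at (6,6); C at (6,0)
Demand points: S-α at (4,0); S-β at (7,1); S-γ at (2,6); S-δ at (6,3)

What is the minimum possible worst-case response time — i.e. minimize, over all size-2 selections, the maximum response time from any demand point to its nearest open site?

4

Open {A, B}.
  Farthest demand point is S-γ at response time 4 (to B); all others are ≤ 4.
With {B, C} the worst case is 4.
With {A, C} the worst case is 5.
No size-2 selection achieves below 4.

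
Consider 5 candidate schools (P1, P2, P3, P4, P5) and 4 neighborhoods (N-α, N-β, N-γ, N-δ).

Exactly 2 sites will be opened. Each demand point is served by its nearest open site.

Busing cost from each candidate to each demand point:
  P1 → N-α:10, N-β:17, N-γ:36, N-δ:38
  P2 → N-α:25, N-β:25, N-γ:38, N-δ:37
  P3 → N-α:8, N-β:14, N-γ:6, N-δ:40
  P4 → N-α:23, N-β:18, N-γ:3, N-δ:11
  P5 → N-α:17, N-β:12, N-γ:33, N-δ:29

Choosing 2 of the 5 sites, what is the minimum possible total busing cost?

36

Open {P3, P4}.
  N-α→P3 8, N-β→P3 14, N-γ→P4 3, N-δ→P4 11  ⇒ total 36.
Compare {P1, P4}: total 41.
Compare {P4, P5}: total 43.
No size-2 selection does better; minimum is 36.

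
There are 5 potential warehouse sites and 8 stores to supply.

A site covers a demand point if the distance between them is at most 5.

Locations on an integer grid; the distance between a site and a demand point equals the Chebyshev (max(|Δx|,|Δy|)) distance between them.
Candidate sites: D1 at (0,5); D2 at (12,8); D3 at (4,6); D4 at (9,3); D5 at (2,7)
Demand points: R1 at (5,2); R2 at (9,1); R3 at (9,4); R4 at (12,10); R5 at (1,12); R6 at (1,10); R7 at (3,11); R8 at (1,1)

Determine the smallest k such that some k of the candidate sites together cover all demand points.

3

Coverage sets (demand points within 5 of each site):
  D1: {R1, R6, R8}
  D2: {R3, R4}
  D3: {R1, R2, R3, R6, R7, R8}
  D4: {R1, R2, R3}
  D5: {R1, R5, R6, R7}
No 2 sites suffice: every size-2 union leaves at least one demand point uncovered.
But {D2, D3, D5} covers everything, so the minimum is 3.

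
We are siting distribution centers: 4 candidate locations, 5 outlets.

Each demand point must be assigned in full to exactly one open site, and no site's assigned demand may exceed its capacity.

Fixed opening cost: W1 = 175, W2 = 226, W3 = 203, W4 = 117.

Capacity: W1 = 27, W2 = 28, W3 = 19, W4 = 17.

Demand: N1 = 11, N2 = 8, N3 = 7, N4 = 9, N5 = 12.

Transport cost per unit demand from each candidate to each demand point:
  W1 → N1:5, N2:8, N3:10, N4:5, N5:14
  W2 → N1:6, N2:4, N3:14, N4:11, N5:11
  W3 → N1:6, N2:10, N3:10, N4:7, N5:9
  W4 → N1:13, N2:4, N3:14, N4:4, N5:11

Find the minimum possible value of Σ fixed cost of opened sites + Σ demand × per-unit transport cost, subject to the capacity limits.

735

Open {W1, W2}; cheapest assignment that respects the capacities:
  W1 (cap 27, load 27): N1, N3, N4 — cost 11×5 + 7×10 + 9×5 = 170
  W2 (cap 28, load 20): N2, N5 — cost 8×4 + 12×11 = 164
  Shipping 334, fixed 401 → total 735.
  Any other capacity-feasible assignment to {W1, W2} ships for at least 334.
Compare {W1, W3, W4}: its best feasible assignment gives total 796.
Compare {W2, W3}: its best feasible assignment gives total 804.
Every other set of open sites that can feasibly serve all demand totals ≥ 796 even under its best assignment. Minimum: 735.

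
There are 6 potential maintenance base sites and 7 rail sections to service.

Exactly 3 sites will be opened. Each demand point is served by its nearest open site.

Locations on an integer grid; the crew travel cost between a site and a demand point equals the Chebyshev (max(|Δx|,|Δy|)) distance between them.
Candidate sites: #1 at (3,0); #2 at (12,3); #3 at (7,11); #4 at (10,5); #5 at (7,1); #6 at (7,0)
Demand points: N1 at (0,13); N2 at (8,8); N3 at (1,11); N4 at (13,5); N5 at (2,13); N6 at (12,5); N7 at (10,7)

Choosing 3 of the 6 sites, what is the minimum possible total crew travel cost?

Open {#2, #3, #4}.
  N1→#3 7, N2→#3 3, N3→#3 6, N4→#2 2, N5→#3 5, N6→#2 2, N7→#4 2  ⇒ total 27.
Compare {#1, #3, #4}: total 28.
Compare {#3, #4, #5}: total 28.
No size-3 selection does better; minimum is 27.

27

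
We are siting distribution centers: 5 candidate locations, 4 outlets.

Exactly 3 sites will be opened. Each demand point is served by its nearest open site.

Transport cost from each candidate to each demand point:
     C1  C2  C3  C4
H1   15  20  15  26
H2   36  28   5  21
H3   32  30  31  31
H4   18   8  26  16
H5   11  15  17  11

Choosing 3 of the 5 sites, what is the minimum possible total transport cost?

Open {H2, H4, H5}.
  C1→H5 11, C2→H4 8, C3→H2 5, C4→H5 11  ⇒ total 35.
Compare {H1, H2, H5}: total 42.
Compare {H2, H3, H5}: total 42.
No size-3 selection does better; minimum is 35.

35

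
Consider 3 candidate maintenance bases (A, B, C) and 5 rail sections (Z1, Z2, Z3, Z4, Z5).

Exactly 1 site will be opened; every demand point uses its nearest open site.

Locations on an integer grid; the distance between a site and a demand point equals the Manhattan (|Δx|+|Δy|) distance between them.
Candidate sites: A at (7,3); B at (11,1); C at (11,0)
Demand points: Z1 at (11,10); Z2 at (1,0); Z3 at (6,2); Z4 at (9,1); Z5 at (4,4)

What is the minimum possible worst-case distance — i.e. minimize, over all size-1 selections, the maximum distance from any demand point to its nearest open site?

Open {A}.
  Farthest demand point is Z1 at distance 11 (to A); all others are ≤ 11.
With {B} the worst case is 11.
With {C} the worst case is 11.
No size-1 selection achieves below 11.

11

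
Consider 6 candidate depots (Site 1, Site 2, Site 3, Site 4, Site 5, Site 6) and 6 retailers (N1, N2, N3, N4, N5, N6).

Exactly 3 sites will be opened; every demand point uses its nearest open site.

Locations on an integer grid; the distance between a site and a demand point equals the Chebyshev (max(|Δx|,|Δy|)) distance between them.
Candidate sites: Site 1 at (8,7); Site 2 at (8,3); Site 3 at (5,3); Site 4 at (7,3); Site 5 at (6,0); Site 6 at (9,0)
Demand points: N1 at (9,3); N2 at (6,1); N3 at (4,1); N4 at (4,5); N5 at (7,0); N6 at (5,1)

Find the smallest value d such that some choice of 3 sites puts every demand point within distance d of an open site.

2

Open {Site 2, Site 3, Site 5}.
  Farthest demand point is N3 at distance 2 (to Site 3); all others are ≤ 2.
With {Site 2, Site 3, Site 6} the worst case is 2.
With {Site 3, Site 4, Site 5} the worst case is 2.
No size-3 selection achieves below 2.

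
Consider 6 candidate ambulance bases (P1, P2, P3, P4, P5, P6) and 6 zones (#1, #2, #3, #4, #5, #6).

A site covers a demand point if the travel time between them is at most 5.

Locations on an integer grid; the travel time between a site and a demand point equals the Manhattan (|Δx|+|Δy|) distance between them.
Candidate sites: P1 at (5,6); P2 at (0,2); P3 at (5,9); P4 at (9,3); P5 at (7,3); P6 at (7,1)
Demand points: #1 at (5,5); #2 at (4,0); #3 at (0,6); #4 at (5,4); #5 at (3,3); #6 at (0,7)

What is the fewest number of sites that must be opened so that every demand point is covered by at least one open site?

Coverage sets (demand points within 5 of each site):
  P1: {#1, #3, #4, #5}
  P2: {#3, #5, #6}
  P3: {#1, #4}
  P4: {#4}
  P5: {#1, #4, #5}
  P6: {#2, #4}
No 2 sites suffice: every size-2 union leaves at least one demand point uncovered.
But {P1, P2, P6} covers everything, so the minimum is 3.

3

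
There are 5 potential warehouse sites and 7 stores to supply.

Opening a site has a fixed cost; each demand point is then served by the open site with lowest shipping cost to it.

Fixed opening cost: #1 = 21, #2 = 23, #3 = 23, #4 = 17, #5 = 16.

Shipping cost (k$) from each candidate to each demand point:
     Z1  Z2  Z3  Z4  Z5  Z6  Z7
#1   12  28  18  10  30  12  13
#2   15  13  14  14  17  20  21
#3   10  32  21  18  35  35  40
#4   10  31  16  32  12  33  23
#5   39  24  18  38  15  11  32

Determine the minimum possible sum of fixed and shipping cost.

Open {#1, #2}: assign each demand point to its cheapest open site.
  Z1→#1 12, Z2→#2 13, Z3→#2 14, Z4→#1 10, Z5→#2 17, Z6→#1 12, Z7→#1 13
  shipping cost 91, fixed 44 → total 135.
Compare {#2}: shipping cost 114 + fixed 23 = 137.
Compare {#1, #4}: shipping cost 101 + fixed 38 = 139.
Compare {#1, #5}: shipping cost 103 + fixed 37 = 140.
All other subsets cost ≥ 137. Minimum total cost: 135.

135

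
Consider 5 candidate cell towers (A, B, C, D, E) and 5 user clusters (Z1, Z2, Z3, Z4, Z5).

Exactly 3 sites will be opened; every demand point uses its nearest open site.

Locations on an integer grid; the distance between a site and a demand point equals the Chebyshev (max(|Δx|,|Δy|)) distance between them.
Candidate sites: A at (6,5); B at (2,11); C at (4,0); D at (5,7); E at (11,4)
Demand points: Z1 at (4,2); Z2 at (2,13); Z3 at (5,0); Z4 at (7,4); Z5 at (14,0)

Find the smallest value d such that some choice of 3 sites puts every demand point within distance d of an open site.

Open {B, C, E}.
  Farthest demand point is Z4 at distance 4 (to C); all others are ≤ 4.
With {A, B, E} the worst case is 5.
With {A, D, E} the worst case is 6.
No size-3 selection achieves below 4.

4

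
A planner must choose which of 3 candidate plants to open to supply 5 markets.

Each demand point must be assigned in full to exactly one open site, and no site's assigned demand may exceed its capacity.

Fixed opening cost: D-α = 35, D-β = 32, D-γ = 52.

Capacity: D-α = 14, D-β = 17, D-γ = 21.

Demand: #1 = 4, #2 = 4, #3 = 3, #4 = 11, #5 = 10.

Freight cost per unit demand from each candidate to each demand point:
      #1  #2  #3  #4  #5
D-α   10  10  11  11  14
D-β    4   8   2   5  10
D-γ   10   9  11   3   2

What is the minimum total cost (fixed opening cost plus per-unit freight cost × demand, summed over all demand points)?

191

Open {D-β, D-γ}; cheapest assignment that respects the capacities:
  D-β (cap 17, load 11): #1, #2, #3 — cost 4×4 + 4×8 + 3×2 = 54
  D-γ (cap 21, load 21): #4, #5 — cost 11×3 + 10×2 = 53
  Shipping 107, fixed 84 → total 191.
  Any other capacity-feasible assignment to {D-β, D-γ} ships for at least 107.
Compare {D-α, D-β, D-γ}: its best feasible assignment gives total 226.
Compare {D-α, D-γ}: its best feasible assignment gives total 253.
Every other set of open sites that can feasibly serve all demand totals ≥ 226 even under its best assignment. Minimum: 191.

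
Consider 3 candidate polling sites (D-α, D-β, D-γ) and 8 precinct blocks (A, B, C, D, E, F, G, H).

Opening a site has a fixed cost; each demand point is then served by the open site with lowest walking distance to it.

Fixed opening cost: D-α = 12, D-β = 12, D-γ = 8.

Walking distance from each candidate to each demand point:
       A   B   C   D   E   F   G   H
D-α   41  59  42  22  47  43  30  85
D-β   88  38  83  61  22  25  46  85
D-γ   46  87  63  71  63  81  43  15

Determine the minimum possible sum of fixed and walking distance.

Open {D-α, D-β, D-γ}: assign each demand point to its cheapest open site.
  A→D-α 41, B→D-β 38, C→D-α 42, D→D-α 22, E→D-β 22, F→D-β 25, G→D-α 30, H→D-γ 15
  walking distance 235, fixed 32 → total 267.
Compare {D-α, D-γ}: walking distance 299 + fixed 20 = 319.
Compare {D-α, D-β}: walking distance 305 + fixed 24 = 329.
Compare {D-β, D-γ}: walking distance 313 + fixed 20 = 333.
All other subsets cost ≥ 319. Minimum total cost: 267.

267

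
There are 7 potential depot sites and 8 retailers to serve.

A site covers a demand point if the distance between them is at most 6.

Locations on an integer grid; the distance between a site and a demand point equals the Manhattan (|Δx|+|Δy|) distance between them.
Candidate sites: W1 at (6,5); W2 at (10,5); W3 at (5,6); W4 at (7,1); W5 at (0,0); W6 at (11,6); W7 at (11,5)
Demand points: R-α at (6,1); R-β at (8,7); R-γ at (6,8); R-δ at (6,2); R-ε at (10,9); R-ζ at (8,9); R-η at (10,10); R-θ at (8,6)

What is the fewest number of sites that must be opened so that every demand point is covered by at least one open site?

Coverage sets (demand points within 6 of each site):
  W1: {R-α, R-β, R-γ, R-δ, R-ζ, R-θ}
  W2: {R-β, R-ε, R-ζ, R-η, R-θ}
  W3: {R-α, R-β, R-γ, R-δ, R-ζ, R-θ}
  W4: {R-α, R-δ, R-θ}
  W5: {}
  W6: {R-β, R-ε, R-ζ, R-η, R-θ}
  W7: {R-β, R-ε, R-η, R-θ}
No single site covers all 8 demand points.
But {W1, W2} covers everything, so the minimum is 2.

2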